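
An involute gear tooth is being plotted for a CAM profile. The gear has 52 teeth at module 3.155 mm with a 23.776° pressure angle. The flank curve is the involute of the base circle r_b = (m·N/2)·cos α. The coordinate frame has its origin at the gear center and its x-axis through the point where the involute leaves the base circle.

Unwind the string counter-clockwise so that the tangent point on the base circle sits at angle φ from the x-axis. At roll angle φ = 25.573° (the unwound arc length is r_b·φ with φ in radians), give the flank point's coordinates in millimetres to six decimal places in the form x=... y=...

x=82.176977 y=2.180892

pitch radius r_p = m·N/2 = 3.155·52/2 = 82.030000
base radius r_b = r_p·cos α = 82.030000·cos 23.776° = 75.068001
roll angle φ = 25.573° = 0.44633305 rad
x = r_b·(cos φ + φ·sin φ) = 75.068001·(0.90203604 + 0.44633305·0.43166072) = 82.176977
y = r_b·(sin φ − φ·cos φ) = 75.068001·(0.43166072 − 0.44633305·0.90203604) = 2.180892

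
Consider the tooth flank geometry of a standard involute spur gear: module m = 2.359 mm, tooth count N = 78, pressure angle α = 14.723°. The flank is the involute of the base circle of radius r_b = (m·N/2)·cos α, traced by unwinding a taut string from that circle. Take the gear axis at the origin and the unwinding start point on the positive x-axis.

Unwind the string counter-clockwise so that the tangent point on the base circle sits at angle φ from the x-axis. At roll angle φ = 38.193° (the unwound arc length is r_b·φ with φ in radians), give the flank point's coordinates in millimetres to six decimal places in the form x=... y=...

pitch radius r_p = m·N/2 = 2.359·78/2 = 92.001000
base radius r_b = r_p·cos α = 92.001000·cos 14.723° = 88.980222
roll angle φ = 38.193° = 0.66659360 rad
x = r_b·(cos φ + φ·sin φ) = 88.980222·(0.78593244 + 0.66659360·0.61831238) = 106.606805
y = r_b·(sin φ − φ·cos φ) = 88.980222·(0.61831238 − 0.66659360·0.78593244) = 8.401054

x=106.606805 y=8.401054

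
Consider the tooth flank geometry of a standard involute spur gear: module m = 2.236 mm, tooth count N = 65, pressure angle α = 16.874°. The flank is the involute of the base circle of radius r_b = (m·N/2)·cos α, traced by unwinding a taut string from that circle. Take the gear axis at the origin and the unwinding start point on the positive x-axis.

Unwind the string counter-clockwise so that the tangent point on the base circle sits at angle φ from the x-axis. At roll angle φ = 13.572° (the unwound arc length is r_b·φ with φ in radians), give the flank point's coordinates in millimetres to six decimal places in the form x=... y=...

x=71.464929 y=0.306370

pitch radius r_p = m·N/2 = 2.236·65/2 = 72.670000
base radius r_b = r_p·cos α = 72.670000·cos 16.874° = 69.541222
roll angle φ = 13.572° = 0.23687609 rad
x = r_b·(cos φ + φ·sin φ) = 69.541222·(0.97207580 + 0.23687609·0.23466710) = 71.464929
y = r_b·(sin φ − φ·cos φ) = 69.541222·(0.23466710 − 0.23687609·0.97207580) = 0.306370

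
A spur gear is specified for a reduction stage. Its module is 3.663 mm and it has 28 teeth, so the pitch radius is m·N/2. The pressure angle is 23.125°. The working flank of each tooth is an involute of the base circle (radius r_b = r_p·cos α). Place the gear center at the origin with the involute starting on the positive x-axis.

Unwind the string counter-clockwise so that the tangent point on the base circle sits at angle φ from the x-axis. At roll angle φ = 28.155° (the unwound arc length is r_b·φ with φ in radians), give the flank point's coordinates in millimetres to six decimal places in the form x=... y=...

x=52.516425 y=1.820714

pitch radius r_p = m·N/2 = 3.663·28/2 = 51.282000
base radius r_b = r_p·cos α = 51.282000·cos 23.125° = 47.161503
roll angle φ = 28.155° = 0.49139745 rad
x = r_b·(cos φ + φ·sin φ) = 47.161503·(0.88167432 + 0.49139745·0.47185845) = 52.516425
y = r_b·(sin φ − φ·cos φ) = 47.161503·(0.47185845 − 0.49139745·0.88167432) = 1.820714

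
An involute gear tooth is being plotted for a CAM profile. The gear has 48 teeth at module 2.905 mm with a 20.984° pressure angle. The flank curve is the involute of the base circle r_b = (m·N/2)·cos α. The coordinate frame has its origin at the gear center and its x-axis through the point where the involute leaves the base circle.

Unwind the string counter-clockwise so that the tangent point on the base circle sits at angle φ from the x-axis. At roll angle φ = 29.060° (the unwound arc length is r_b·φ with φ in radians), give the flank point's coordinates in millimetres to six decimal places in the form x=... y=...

x=72.938200 y=2.758926

pitch radius r_p = m·N/2 = 2.905·48/2 = 69.720000
base radius r_b = r_p·cos α = 69.720000·cos 20.984° = 65.096202
roll angle φ = 29.060° = 0.50719268 rad
x = r_b·(cos φ + φ·sin φ) = 65.096202·(0.87411154 + 0.50719268·0.48572525) = 72.938200
y = r_b·(sin φ − φ·cos φ) = 65.096202·(0.48572525 − 0.50719268·0.87411154) = 2.758926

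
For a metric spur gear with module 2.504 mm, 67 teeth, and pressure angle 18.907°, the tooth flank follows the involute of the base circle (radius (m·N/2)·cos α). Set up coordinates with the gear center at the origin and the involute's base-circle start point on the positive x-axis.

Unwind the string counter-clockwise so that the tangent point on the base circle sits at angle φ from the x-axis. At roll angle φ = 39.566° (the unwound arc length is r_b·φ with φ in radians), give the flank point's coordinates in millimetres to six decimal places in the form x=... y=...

x=96.083072 y=8.302623

pitch radius r_p = m·N/2 = 2.504·67/2 = 83.884000
base radius r_b = r_p·cos α = 83.884000·cos 18.907° = 79.358104
roll angle φ = 39.566° = 0.69055697 rad
x = r_b·(cos φ + φ·sin φ) = 79.358104·(0.77089136 + 0.69055697·0.63696665) = 96.083072
y = r_b·(sin φ − φ·cos φ) = 79.358104·(0.63696665 − 0.69055697·0.77089136) = 8.302623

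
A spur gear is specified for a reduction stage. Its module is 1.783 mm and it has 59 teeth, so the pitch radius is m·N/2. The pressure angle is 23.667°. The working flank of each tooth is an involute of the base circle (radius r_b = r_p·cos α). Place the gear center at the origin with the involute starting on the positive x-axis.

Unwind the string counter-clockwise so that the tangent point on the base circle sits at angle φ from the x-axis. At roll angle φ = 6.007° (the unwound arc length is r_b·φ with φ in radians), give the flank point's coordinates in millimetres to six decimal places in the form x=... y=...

pitch radius r_p = m·N/2 = 1.783·59/2 = 52.598500
base radius r_b = r_p·cos α = 52.598500·cos 23.667° = 48.174648
roll angle φ = 6.007° = 0.10484193 rad
x = r_b·(cos φ + φ·sin φ) = 48.174648·(0.99450912 + 0.10484193·0.10464997) = 48.438684
y = r_b·(sin φ − φ·cos φ) = 48.174648·(0.10464997 − 0.10484193·0.99450912) = 0.018485

x=48.438684 y=0.018485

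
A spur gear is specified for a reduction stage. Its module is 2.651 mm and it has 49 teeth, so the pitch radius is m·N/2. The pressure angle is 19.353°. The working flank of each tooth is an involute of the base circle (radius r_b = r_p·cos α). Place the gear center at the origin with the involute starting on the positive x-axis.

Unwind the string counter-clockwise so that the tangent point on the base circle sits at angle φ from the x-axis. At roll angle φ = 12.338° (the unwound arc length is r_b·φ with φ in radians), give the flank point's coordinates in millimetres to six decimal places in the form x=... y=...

pitch radius r_p = m·N/2 = 2.651·49/2 = 64.949500
base radius r_b = r_p·cos α = 64.949500·cos 19.353° = 61.279516
roll angle φ = 12.338° = 0.21533872 rad
x = r_b·(cos φ + φ·sin φ) = 61.279516·(0.97690407 + 0.21533872·0.21367834) = 62.683877
y = r_b·(sin φ − φ·cos φ) = 61.279516·(0.21367834 − 0.21533872·0.97690407) = 0.203023

x=62.683877 y=0.203023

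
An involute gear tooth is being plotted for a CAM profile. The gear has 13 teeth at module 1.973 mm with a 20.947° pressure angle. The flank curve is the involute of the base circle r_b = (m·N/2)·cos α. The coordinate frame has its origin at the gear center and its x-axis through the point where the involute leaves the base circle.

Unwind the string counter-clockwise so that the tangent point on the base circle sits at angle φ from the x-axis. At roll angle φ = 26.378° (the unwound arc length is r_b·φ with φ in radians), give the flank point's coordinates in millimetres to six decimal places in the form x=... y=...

pitch radius r_p = m·N/2 = 1.973·13/2 = 12.824500
base radius r_b = r_p·cos α = 12.824500·cos 20.947° = 11.976948
roll angle φ = 26.378° = 0.46038295 rad
x = r_b·(cos φ + φ·sin φ) = 11.976948·(0.89588242 + 0.46038295·0.44429122) = 13.179752
y = r_b·(sin φ − φ·cos φ) = 11.976948·(0.44429122 − 0.46038295·0.89588242) = 0.381373

x=13.179752 y=0.381373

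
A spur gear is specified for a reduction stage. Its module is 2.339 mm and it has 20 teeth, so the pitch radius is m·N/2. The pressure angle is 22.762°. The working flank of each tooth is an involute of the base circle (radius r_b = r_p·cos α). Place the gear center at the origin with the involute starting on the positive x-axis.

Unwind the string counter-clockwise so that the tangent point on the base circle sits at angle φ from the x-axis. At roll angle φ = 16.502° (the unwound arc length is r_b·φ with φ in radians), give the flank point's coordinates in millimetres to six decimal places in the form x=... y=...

x=22.444492 y=0.170346

pitch radius r_p = m·N/2 = 2.339·20/2 = 23.390000
base radius r_b = r_p·cos α = 23.390000·cos 22.762° = 21.568386
roll angle φ = 16.502° = 0.28801423 rad
x = r_b·(cos φ + φ·sin φ) = 21.568386·(0.95880982 + 0.28801423·0.28404881) = 22.444492
y = r_b·(sin φ − φ·cos φ) = 21.568386·(0.28404881 − 0.28801423·0.95880982) = 0.170346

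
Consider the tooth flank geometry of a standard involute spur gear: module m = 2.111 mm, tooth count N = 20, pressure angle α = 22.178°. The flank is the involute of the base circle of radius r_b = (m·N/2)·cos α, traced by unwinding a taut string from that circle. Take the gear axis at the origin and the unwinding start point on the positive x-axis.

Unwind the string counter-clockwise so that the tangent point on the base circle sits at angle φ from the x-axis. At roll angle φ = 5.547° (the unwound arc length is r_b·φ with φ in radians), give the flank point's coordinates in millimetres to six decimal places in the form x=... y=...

x=19.639586 y=0.005907

pitch radius r_p = m·N/2 = 2.111·20/2 = 21.110000
base radius r_b = r_p·cos α = 21.110000·cos 22.178° = 19.548189
roll angle φ = 5.547° = 0.09681341 rad
x = r_b·(cos φ + φ·sin φ) = 19.548189·(0.99531724 + 0.09681341·0.09666225) = 19.639586
y = r_b·(sin φ − φ·cos φ) = 19.548189·(0.09666225 − 0.09681341·0.99531724) = 0.005907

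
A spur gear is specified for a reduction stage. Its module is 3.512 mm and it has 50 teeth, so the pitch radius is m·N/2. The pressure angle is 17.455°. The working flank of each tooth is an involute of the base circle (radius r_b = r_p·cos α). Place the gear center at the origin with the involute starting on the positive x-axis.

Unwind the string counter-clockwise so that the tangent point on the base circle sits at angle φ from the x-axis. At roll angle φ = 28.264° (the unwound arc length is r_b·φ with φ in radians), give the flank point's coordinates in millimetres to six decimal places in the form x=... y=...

x=93.336333 y=3.270603

pitch radius r_p = m·N/2 = 3.512·50/2 = 87.800000
base radius r_b = r_p·cos α = 87.800000·cos 17.455° = 83.757059
roll angle φ = 28.264° = 0.49329986 rad
x = r_b·(cos φ + φ·sin φ) = 83.757059·(0.88077506 + 0.49329986·0.47353490) = 93.336333
y = r_b·(sin φ − φ·cos φ) = 83.757059·(0.47353490 − 0.49329986·0.88077506) = 3.270603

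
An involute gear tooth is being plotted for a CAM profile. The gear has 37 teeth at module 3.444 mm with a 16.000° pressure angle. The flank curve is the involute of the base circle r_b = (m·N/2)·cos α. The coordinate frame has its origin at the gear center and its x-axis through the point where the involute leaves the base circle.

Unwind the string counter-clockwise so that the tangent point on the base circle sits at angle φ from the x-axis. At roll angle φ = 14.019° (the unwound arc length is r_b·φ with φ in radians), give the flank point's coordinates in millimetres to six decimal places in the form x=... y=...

x=63.051788 y=0.297260

pitch radius r_p = m·N/2 = 3.444·37/2 = 63.714000
base radius r_b = r_p·cos α = 63.714000·cos 16.000° = 61.245828
roll angle φ = 14.019° = 0.24467771 rad
x = r_b·(cos φ + φ·sin φ) = 61.245828·(0.97021545 + 0.24467771·0.24224364) = 63.051788
y = r_b·(sin φ − φ·cos φ) = 61.245828·(0.24224364 − 0.24467771·0.97021545) = 0.297260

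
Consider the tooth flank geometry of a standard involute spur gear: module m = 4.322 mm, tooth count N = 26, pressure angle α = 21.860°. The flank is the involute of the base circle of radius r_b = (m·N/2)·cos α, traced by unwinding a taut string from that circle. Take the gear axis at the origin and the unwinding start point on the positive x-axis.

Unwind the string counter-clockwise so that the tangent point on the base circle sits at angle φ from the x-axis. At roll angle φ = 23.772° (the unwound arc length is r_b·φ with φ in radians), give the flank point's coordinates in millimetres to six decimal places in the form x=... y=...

x=56.442965 y=1.220210

pitch radius r_p = m·N/2 = 4.322·26/2 = 56.186000
base radius r_b = r_p·cos α = 56.186000·cos 21.860° = 52.146026
roll angle φ = 23.772° = 0.41489967 rad
x = r_b·(cos φ + φ·sin φ) = 52.146026·(0.91515677 + 0.41489967·0.40309811) = 56.442965
y = r_b·(sin φ − φ·cos φ) = 52.146026·(0.40309811 − 0.41489967·0.91515677) = 1.220210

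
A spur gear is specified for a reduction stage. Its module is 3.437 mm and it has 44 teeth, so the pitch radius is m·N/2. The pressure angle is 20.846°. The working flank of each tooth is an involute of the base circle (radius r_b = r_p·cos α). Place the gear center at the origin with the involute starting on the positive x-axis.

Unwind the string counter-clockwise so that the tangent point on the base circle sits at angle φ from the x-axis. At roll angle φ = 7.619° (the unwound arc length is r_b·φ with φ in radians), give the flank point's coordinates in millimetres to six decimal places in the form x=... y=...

pitch radius r_p = m·N/2 = 3.437·44/2 = 75.614000
base radius r_b = r_p·cos α = 75.614000·cos 20.846° = 70.664329
roll angle φ = 7.619° = 0.13297664 rad
x = r_b·(cos φ + φ·sin φ) = 70.664329·(0.99117163 + 0.13297664·0.13258508) = 71.286340
y = r_b·(sin φ − φ·cos φ) = 70.664329·(0.13258508 − 0.13297664·0.99117163) = 0.055289

x=71.286340 y=0.055289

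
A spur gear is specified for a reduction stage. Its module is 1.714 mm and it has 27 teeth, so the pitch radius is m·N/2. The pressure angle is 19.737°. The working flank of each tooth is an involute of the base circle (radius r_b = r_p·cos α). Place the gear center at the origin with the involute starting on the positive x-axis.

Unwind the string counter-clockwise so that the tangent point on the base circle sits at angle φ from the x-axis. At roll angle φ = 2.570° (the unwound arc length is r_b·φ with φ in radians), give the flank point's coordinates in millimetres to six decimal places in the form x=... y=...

pitch radius r_p = m·N/2 = 1.714·27/2 = 23.139000
base radius r_b = r_p·cos α = 23.139000·cos 19.737° = 21.779645
roll angle φ = 2.570° = 0.04485496 rad
x = r_b·(cos φ + φ·sin φ) = 21.779645·(0.99899418 + 0.04485496·0.04483992) = 21.801544
y = r_b·(sin φ − φ·cos φ) = 21.779645·(0.04483992 − 0.04485496·0.99899418) = 0.000655

x=21.801544 y=0.000655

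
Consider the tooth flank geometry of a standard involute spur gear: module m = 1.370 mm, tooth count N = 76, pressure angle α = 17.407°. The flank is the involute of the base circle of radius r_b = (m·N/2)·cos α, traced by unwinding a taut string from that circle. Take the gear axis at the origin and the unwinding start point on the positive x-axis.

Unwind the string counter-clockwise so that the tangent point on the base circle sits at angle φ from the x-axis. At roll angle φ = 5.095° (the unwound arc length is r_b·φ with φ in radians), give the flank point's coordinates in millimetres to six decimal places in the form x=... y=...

x=49.871869 y=0.011634

pitch radius r_p = m·N/2 = 1.370·76/2 = 52.060000
base radius r_b = r_p·cos α = 52.060000·cos 17.407° = 49.675849
roll angle φ = 5.095° = 0.08892453 rad
x = r_b·(cos φ + φ·sin φ) = 49.675849·(0.99604882 + 0.08892453·0.08880738) = 49.871869
y = r_b·(sin φ − φ·cos φ) = 49.675849·(0.08880738 − 0.08892453·0.99604882) = 0.011634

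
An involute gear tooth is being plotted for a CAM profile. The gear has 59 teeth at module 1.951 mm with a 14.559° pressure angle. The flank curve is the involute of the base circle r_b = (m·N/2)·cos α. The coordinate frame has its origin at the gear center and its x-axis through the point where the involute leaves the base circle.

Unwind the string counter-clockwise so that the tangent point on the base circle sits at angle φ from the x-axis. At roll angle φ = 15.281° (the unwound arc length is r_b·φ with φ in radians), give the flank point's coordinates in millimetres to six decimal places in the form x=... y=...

x=57.652515 y=0.349767

pitch radius r_p = m·N/2 = 1.951·59/2 = 57.554500
base radius r_b = r_p·cos α = 57.554500·cos 14.559° = 55.706385
roll angle φ = 15.281° = 0.26670376 rad
x = r_b·(cos φ + φ·sin φ) = 55.706385·(0.96464487 + 0.26670376·0.26355318) = 57.652515
y = r_b·(sin φ − φ·cos φ) = 55.706385·(0.26355318 − 0.26670376·0.96464487) = 0.349767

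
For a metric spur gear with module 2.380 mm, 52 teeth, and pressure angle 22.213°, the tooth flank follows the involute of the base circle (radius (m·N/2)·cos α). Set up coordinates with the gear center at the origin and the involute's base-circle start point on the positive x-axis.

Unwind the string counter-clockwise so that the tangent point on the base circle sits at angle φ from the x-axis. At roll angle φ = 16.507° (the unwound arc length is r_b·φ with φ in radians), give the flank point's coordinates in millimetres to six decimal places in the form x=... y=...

pitch radius r_p = m·N/2 = 2.380·52/2 = 61.880000
base radius r_b = r_p·cos α = 61.880000·cos 22.213° = 57.287565
roll angle φ = 16.507° = 0.28810150 rad
x = r_b·(cos φ + φ·sin φ) = 57.287565·(0.95878503 + 0.28810150·0.28413248) = 59.615963
y = r_b·(sin φ − φ·cos φ) = 57.287565·(0.28413248 − 0.28810150·0.95878503) = 0.452863

x=59.615963 y=0.452863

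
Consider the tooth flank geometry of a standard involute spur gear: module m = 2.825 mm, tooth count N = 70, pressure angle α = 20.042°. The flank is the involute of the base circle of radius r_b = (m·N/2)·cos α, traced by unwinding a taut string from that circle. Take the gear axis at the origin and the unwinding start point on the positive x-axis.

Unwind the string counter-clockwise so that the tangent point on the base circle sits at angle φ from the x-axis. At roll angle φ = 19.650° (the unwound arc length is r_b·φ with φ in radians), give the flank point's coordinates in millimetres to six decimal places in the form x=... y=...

x=98.190395 y=1.234349

pitch radius r_p = m·N/2 = 2.825·70/2 = 98.875000
base radius r_b = r_p·cos α = 98.875000·cos 20.042° = 92.887294
roll angle φ = 19.650° = 0.34295720 rad
x = r_b·(cos φ + φ·sin φ) = 92.887294·(0.94176436 + 0.34295720·0.33627354) = 98.190395
y = r_b·(sin φ − φ·cos φ) = 92.887294·(0.33627354 − 0.34295720·0.94176436) = 1.234349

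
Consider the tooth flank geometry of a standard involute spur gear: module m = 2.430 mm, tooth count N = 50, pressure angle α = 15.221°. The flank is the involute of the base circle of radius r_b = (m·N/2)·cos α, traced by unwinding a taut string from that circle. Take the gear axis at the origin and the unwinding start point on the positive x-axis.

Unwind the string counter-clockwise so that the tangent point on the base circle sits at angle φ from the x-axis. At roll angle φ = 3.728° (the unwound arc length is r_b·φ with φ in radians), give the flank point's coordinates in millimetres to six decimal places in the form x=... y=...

x=58.742862 y=0.005380

pitch radius r_p = m·N/2 = 2.430·50/2 = 60.750000
base radius r_b = r_p·cos α = 60.750000·cos 15.221° = 58.618910
roll angle φ = 3.728° = 0.06506587 rad
x = r_b·(cos φ + φ·sin φ) = 58.618910·(0.99788396 + 0.06506587·0.06501997) = 58.742862
y = r_b·(sin φ − φ·cos φ) = 58.618910·(0.06501997 − 0.06506587·0.99788396) = 0.005380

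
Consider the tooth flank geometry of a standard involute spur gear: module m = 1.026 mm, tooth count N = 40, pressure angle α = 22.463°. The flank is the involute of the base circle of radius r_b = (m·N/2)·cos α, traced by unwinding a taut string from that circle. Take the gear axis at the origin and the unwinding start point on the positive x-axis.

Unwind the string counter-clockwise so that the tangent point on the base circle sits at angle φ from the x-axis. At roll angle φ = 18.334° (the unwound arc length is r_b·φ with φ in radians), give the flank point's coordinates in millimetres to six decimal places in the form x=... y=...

pitch radius r_p = m·N/2 = 1.026·40/2 = 20.520000
base radius r_b = r_p·cos α = 20.520000·cos 22.463° = 18.963075
roll angle φ = 18.334° = 0.31998867 rad
x = r_b·(cos φ + φ·sin φ) = 18.963075·(0.94923898 + 0.31998867·0.31455580) = 19.909205
y = r_b·(sin φ − φ·cos φ) = 18.963075·(0.31455580 − 0.31998867·0.94923898) = 0.204992

x=19.909205 y=0.204992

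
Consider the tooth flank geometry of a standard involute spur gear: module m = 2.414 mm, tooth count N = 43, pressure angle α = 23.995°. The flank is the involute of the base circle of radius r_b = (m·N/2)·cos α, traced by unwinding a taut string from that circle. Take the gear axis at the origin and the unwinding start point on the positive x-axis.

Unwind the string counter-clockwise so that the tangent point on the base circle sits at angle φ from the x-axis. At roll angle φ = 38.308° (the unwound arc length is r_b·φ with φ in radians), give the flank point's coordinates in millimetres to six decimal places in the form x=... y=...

x=56.858510 y=4.516087

pitch radius r_p = m·N/2 = 2.414·43/2 = 51.901000
base radius r_b = r_p·cos α = 51.901000·cos 23.995° = 47.415765
roll angle φ = 38.308° = 0.66860073 rad
x = r_b·(cos φ + φ·sin φ) = 47.415765·(0.78468983 + 0.66860073·0.61988860) = 56.858510
y = r_b·(sin φ − φ·cos φ) = 47.415765·(0.61988860 − 0.66860073·0.78468983) = 4.516087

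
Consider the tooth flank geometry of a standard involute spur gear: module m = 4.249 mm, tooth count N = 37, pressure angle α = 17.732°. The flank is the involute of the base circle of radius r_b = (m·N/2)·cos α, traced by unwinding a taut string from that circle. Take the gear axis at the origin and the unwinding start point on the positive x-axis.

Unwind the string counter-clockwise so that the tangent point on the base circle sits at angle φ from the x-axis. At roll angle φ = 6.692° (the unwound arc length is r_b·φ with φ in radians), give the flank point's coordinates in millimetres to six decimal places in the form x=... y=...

x=75.380974 y=0.039711

pitch radius r_p = m·N/2 = 4.249·37/2 = 78.606500
base radius r_b = r_p·cos α = 78.606500·cos 17.732° = 74.872025
roll angle φ = 6.692° = 0.11679743 rad
x = r_b·(cos φ + φ·sin φ) = 74.872025·(0.99318693 + 0.11679743·0.11653206) = 75.380974
y = r_b·(sin φ − φ·cos φ) = 74.872025·(0.11653206 − 0.11679743·0.99318693) = 0.039711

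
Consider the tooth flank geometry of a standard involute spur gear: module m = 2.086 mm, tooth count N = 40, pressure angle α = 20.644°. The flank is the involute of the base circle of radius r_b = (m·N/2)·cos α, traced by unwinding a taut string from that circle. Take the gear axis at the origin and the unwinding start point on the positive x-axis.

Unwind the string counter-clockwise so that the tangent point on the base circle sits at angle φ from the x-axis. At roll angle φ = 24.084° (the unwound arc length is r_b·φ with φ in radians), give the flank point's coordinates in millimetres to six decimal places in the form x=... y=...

pitch radius r_p = m·N/2 = 2.086·40/2 = 41.720000
base radius r_b = r_p·cos α = 41.720000·cos 20.644° = 39.041120
roll angle φ = 24.084° = 0.42034510 rad
x = r_b·(cos φ + φ·sin φ) = 39.041120·(0.91294817 + 0.42034510·0.40807553) = 42.339342
y = r_b·(sin φ − φ·cos φ) = 39.041120·(0.40807553 − 0.42034510·0.91294817) = 0.949568

x=42.339342 y=0.949568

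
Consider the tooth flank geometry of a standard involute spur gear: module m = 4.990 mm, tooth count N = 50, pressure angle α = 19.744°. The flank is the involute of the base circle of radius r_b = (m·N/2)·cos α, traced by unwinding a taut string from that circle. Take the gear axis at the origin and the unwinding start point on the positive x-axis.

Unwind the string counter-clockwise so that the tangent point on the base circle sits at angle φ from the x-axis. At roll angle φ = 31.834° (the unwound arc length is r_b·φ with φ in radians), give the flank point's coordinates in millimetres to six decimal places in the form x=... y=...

x=134.164465 y=6.507975

pitch radius r_p = m·N/2 = 4.990·50/2 = 124.750000
base radius r_b = r_p·cos α = 124.750000·cos 19.744° = 117.416122
roll angle φ = 31.834° = 0.55560811 rad
x = r_b·(cos φ + φ·sin φ) = 117.416122·(0.84957984 + 0.55560811·0.52746004) = 134.164465
y = r_b·(sin φ − φ·cos φ) = 117.416122·(0.52746004 − 0.55560811·0.84957984) = 6.507975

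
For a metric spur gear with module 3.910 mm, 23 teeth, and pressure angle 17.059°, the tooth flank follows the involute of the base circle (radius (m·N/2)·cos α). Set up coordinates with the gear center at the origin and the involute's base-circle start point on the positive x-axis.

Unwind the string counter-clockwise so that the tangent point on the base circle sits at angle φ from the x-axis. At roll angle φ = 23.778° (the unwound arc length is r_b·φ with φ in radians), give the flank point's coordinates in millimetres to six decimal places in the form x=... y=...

pitch radius r_p = m·N/2 = 3.910·23/2 = 44.965000
base radius r_b = r_p·cos α = 44.965000·cos 17.059° = 42.986683
roll angle φ = 23.778° = 0.41500439 rad
x = r_b·(cos φ + φ·sin φ) = 42.986683·(0.91511455 + 0.41500439·0.40319395) = 46.530583
y = r_b·(sin φ − φ·cos φ) = 42.986683·(0.40319395 − 0.41500439·0.91511455) = 1.006636

x=46.530583 y=1.006636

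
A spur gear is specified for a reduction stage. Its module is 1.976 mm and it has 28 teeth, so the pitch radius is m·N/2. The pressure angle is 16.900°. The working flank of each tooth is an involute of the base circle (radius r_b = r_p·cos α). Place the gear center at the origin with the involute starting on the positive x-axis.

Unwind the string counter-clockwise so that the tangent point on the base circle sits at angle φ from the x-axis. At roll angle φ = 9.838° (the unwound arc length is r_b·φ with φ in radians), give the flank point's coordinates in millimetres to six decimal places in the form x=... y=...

pitch radius r_p = m·N/2 = 1.976·28/2 = 27.664000
base radius r_b = r_p·cos α = 27.664000·cos 16.900° = 26.469291
roll angle φ = 9.838° = 0.17170549 rad
x = r_b·(cos φ + φ·sin φ) = 26.469291·(0.98529479 + 0.17170549·0.17086301) = 26.856614
y = r_b·(sin φ − φ·cos φ) = 26.469291·(0.17086301 − 0.17170549·0.98529479) = 0.044534

x=26.856614 y=0.044534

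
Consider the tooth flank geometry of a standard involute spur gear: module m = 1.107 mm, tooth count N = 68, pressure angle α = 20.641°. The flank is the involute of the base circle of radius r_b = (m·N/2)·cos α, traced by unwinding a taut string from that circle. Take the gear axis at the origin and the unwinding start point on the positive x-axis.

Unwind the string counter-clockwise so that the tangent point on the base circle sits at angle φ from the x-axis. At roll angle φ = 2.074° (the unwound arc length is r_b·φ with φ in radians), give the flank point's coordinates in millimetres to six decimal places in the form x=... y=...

x=35.244992 y=0.000557

pitch radius r_p = m·N/2 = 1.107·68/2 = 37.638000
base radius r_b = r_p·cos α = 37.638000·cos 20.641° = 35.221924
roll angle φ = 2.074° = 0.03619813 rad
x = r_b·(cos φ + φ·sin φ) = 35.221924·(0.99934492 + 0.03619813·0.03619022) = 35.244992
y = r_b·(sin φ − φ·cos φ) = 35.221924·(0.03619022 − 0.03619813·0.99934492) = 0.000557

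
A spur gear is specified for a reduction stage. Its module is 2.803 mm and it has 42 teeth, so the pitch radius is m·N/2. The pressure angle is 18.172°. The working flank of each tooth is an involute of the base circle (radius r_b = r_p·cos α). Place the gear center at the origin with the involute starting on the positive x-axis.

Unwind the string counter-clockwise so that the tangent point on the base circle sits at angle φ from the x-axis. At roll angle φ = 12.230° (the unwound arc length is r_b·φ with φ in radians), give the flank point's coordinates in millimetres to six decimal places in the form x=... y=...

x=57.186798 y=0.180482

pitch radius r_p = m·N/2 = 2.803·42/2 = 58.863000
base radius r_b = r_p·cos α = 58.863000·cos 18.172° = 55.927183
roll angle φ = 12.230° = 0.21345377 rad
x = r_b·(cos φ + φ·sin φ) = 55.927183·(0.97730511 + 0.21345377·0.21183654) = 57.186798
y = r_b·(sin φ − φ·cos φ) = 55.927183·(0.21183654 − 0.21345377·0.97730511) = 0.180482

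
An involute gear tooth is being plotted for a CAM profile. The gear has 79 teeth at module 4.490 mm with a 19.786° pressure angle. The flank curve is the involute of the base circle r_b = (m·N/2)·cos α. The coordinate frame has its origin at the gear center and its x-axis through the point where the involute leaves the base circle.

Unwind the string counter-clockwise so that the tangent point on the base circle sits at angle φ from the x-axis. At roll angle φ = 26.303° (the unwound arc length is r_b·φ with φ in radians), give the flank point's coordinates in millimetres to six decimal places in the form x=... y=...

x=183.554221 y=5.269416

pitch radius r_p = m·N/2 = 4.490·79/2 = 177.355000
base radius r_b = r_p·cos α = 177.355000·cos 19.786° = 166.884583
roll angle φ = 26.303° = 0.45907395 rad
x = r_b·(cos φ + φ·sin φ) = 166.884583·(0.89646323 + 0.45907395·0.44311813) = 183.554221
y = r_b·(sin φ − φ·cos φ) = 166.884583·(0.44311813 − 0.45907395·0.89646323) = 5.269416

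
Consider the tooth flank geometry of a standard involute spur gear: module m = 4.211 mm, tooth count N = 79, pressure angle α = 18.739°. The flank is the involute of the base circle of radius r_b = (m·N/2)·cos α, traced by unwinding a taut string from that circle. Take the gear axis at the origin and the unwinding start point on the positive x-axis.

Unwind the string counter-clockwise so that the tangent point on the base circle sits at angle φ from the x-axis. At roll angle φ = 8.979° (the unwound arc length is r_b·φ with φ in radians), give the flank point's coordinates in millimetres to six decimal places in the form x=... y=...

x=159.439787 y=0.201584

pitch radius r_p = m·N/2 = 4.211·79/2 = 166.334500
base radius r_b = r_p·cos α = 166.334500·cos 18.739° = 157.517412
roll angle φ = 8.979° = 0.15671311 rad
x = r_b·(cos φ + φ·sin φ) = 157.517412·(0.98774561 + 0.15671311·0.15607245) = 159.439787
y = r_b·(sin φ − φ·cos φ) = 157.517412·(0.15607245 − 0.15671311·0.98774561) = 0.201584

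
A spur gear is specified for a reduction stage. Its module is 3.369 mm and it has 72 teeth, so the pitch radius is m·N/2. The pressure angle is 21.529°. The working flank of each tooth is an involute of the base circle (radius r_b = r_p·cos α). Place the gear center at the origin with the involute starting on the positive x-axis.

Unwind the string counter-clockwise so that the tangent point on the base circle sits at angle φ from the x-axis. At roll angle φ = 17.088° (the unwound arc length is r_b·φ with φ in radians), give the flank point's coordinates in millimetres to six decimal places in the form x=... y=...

pitch radius r_p = m·N/2 = 3.369·72/2 = 121.284000
base radius r_b = r_p·cos α = 121.284000·cos 21.529° = 112.822251
roll angle φ = 17.088° = 0.29824186 rad
x = r_b·(cos φ + φ·sin φ) = 112.822251·(0.95585458 + 0.29824186·0.29384014) = 117.728892
y = r_b·(sin φ − φ·cos φ) = 112.822251·(0.29384014 − 0.29824186·0.95585458) = 0.988807

x=117.728892 y=0.988807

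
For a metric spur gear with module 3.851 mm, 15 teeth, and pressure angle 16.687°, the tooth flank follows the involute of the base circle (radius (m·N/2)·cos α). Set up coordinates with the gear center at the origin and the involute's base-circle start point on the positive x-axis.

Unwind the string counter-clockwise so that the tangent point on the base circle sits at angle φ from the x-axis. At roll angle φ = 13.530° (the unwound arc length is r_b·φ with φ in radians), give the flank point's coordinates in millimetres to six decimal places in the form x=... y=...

x=28.426853 y=0.120762

pitch radius r_p = m·N/2 = 3.851·15/2 = 28.882500
base radius r_b = r_p·cos α = 28.882500·cos 16.687° = 27.666191
roll angle φ = 13.530° = 0.23614305 rad
x = r_b·(cos φ + φ·sin φ) = 27.666191·(0.97224756 + 0.23614305·0.23395446) = 28.426853
y = r_b·(sin φ − φ·cos φ) = 27.666191·(0.23395446 − 0.23614305·0.97224756) = 0.120762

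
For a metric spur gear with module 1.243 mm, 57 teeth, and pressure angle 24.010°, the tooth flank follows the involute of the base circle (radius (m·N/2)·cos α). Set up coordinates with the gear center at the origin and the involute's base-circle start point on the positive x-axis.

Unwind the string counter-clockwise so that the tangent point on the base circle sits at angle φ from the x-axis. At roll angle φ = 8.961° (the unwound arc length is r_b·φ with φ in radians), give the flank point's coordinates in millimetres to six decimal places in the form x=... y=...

x=32.753649 y=0.041165

pitch radius r_p = m·N/2 = 1.243·57/2 = 35.425500
base radius r_b = r_p·cos α = 35.425500·cos 24.010° = 32.360289
roll angle φ = 8.961° = 0.15639895 rad
x = r_b·(cos φ + φ·sin φ) = 32.360289·(0.98779459 + 0.15639895·0.15576213) = 32.753649
y = r_b·(sin φ − φ·cos φ) = 32.360289·(0.15576213 − 0.15639895·0.98779459) = 0.041165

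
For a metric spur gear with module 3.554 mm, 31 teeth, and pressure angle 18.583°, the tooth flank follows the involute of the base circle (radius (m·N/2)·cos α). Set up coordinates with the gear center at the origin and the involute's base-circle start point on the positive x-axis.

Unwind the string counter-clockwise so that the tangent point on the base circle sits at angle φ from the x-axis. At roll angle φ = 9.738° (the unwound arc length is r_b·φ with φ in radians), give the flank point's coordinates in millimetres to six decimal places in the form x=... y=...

x=52.963644 y=0.085204

pitch radius r_p = m·N/2 = 3.554·31/2 = 55.087000
base radius r_b = r_p·cos α = 55.087000·cos 18.583° = 52.214929
roll angle φ = 9.738° = 0.16996016 rad
x = r_b·(cos φ + φ·sin φ) = 52.214929·(0.98559151 + 0.16996016·0.16914309) = 52.963644
y = r_b·(sin φ − φ·cos φ) = 52.214929·(0.16914309 − 0.16996016·0.98559151) = 0.085204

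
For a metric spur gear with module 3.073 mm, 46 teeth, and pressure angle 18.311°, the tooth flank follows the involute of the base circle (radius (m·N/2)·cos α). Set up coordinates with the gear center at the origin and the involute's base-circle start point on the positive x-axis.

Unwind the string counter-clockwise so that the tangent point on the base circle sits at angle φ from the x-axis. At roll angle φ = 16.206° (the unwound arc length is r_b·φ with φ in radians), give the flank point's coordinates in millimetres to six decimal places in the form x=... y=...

pitch radius r_p = m·N/2 = 3.073·46/2 = 70.679000
base radius r_b = r_p·cos α = 70.679000·cos 18.311° = 67.100181
roll angle φ = 16.206° = 0.28284806 rad
x = r_b·(cos φ + φ·sin φ) = 67.100181·(0.96026446 + 0.28284806·0.27909167) = 69.730844
y = r_b·(sin φ − φ·cos φ) = 67.100181·(0.27909167 − 0.28284806·0.96026446) = 0.502092

x=69.730844 y=0.502092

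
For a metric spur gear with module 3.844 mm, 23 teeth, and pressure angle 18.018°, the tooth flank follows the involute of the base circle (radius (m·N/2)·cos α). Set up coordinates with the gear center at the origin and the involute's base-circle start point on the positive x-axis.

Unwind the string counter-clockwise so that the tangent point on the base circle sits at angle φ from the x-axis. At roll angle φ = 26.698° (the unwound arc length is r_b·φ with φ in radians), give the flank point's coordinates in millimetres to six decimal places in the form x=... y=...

x=46.357141 y=1.387175

pitch radius r_p = m·N/2 = 3.844·23/2 = 44.206000
base radius r_b = r_p·cos α = 44.206000·cos 18.018° = 42.038111
roll angle φ = 26.698° = 0.46596800 rad
x = r_b·(cos φ + φ·sin φ) = 42.038111·(0.89338707 + 0.46596800·0.44928781) = 46.357141
y = r_b·(sin φ − φ·cos φ) = 42.038111·(0.44928781 − 0.46596800·0.89338707) = 1.387175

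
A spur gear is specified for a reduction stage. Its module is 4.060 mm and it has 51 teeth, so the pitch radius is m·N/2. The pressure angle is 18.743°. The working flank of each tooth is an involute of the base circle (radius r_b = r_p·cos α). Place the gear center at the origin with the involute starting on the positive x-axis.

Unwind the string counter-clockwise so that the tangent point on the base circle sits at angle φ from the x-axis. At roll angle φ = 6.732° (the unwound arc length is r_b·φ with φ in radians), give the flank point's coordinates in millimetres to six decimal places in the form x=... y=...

x=98.714137 y=0.052935

pitch radius r_p = m·N/2 = 4.060·51/2 = 103.530000
base radius r_b = r_p·cos α = 103.530000·cos 18.743° = 98.039741
roll angle φ = 6.732° = 0.11749557 rad
x = r_b·(cos φ + φ·sin φ) = 98.039741·(0.99310533 + 0.11749557·0.11722541) = 98.714137
y = r_b·(sin φ − φ·cos φ) = 98.039741·(0.11722541 − 0.11749557·0.99310533) = 0.052935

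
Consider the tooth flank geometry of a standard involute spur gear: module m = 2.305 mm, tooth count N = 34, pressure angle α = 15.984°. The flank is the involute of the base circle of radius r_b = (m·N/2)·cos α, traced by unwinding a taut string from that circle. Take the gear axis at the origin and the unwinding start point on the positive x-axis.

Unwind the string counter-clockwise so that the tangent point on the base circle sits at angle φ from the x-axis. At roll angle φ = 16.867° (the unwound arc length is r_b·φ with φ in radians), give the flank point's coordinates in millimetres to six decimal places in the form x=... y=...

pitch radius r_p = m·N/2 = 2.305·34/2 = 39.185000
base radius r_b = r_p·cos α = 39.185000·cos 15.984° = 37.670054
roll angle φ = 16.867° = 0.29438468 rad
x = r_b·(cos φ + φ·sin φ) = 37.670054·(0.95698086 + 0.29438468·0.29015106) = 39.267147
y = r_b·(sin φ − φ·cos φ) = 37.670054·(0.29015106 − 0.29438468·0.95698086) = 0.317579

x=39.267147 y=0.317579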